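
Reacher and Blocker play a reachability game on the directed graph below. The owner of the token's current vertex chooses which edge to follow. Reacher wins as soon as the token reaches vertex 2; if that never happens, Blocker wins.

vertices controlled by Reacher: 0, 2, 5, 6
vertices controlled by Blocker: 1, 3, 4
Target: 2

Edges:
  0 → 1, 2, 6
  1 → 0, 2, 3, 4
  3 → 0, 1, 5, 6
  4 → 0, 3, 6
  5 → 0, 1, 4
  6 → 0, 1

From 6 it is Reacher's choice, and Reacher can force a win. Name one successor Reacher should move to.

0

A0 = {2}
A1: add {0} — 0 (Reacher) has 0→2.
A2: add {5, 6} — 5 (Reacher) has 5→0; 6 (Reacher) has 6→0.
A3 = A2; e.g. 1 (Blocker) can still go to 3. Fixed point.
From 6, successor 0 is in the attractor (rank 1); the other successor 1 is not.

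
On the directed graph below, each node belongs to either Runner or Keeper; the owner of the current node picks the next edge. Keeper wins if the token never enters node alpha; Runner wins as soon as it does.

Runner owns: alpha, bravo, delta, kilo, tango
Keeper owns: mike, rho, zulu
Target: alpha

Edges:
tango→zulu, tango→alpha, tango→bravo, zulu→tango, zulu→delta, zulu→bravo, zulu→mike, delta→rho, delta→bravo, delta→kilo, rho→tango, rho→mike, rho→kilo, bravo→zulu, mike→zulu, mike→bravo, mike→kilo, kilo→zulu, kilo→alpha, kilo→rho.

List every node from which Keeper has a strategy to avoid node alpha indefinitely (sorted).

A0 = {alpha}
A1: add {kilo, tango} — tango (Runner) has tango→alpha; kilo (Runner) has kilo→alpha.
A2: add {delta} — delta (Runner) has delta→kilo.
A3 = A2; e.g. zulu (Keeper) can still go to bravo. Fixed point.
Runner's attractor = {alpha, delta, kilo, tango}; Keeper avoids the target exactly from the complement.

bravo, mike, rho, zulu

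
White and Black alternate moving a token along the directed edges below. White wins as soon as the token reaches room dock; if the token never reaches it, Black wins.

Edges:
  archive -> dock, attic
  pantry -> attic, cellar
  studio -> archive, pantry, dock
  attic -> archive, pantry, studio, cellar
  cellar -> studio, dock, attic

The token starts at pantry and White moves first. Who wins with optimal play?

Track states (vertex, player-to-move).
A0 = {(dock,White), (dock,Black)}
A1: add {(archive,White), (studio,White), (cellar,White)}.
A2 = A1; e.g. (archive,Black) stays out. (pantry,White) never enters ⇒ Black avoids the target.

Black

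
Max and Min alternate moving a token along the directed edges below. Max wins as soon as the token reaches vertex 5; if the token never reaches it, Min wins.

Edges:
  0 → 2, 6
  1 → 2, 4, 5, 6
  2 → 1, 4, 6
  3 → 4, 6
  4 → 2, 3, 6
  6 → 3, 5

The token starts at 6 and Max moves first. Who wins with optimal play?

Max

Track states (vertex, player-to-move).
A0 = {(5,Max), (5,Min)}
A1: add {(1,Max), (6,Max)}.
(6,Max) ∈ A1 ⇒ Max forces the target.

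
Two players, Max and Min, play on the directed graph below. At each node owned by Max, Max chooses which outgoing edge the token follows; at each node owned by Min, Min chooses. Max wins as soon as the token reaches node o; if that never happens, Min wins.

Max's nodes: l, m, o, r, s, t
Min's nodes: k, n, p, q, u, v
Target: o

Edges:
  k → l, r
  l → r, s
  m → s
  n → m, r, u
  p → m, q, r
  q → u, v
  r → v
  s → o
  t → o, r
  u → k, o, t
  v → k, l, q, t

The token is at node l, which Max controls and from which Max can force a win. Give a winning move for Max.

s

A0 = {o}
A1: add {s, t} — s (Max) has s→o; t (Max) has t→o.
A2: add {l, m} — l (Max) has l→s; m (Max) has m→s.
A3 = A2; e.g. k (Min) can still go to r. Fixed point.
From l, successor s is in the attractor (rank 1); the other successor r is not.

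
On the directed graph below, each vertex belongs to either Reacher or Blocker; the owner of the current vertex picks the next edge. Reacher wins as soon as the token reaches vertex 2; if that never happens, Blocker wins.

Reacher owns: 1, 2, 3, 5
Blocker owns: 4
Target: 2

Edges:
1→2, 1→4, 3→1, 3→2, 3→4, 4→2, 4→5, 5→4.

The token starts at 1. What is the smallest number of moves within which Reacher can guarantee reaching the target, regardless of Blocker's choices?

A0 = {2}
A1: add {1, 3} — 1 (Reacher) has 1→2; 3 (Reacher) has 3→2.
A2 = A1; e.g. 4 (Blocker) can still go to 5. Fixed point.
1 enters the attractor at level 1, so Reacher can force the target in 1 move from there.

1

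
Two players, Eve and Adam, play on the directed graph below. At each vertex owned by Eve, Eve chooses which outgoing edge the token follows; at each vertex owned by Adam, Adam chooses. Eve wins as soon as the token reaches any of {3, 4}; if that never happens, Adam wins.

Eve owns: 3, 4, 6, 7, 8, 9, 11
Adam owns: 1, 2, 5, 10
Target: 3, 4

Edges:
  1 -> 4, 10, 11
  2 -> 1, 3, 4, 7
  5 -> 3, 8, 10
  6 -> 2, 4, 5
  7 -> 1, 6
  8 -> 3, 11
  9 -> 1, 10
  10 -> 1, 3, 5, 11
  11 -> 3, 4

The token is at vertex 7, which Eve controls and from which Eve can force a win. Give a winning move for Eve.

A0 = {3, 4}
A1: add {6, 8, 11} — 6 (Eve) has 6→4; 8 (Eve) has 8→3; 11 (Eve) has 11→3.
A2: add {7} — 7 (Eve) has 7→6.
A3 = A2; e.g. 1 (Adam) can still go to 10. Fixed point.
From 7, successor 6 is in the attractor (rank 1); the other successor 1 is not.

6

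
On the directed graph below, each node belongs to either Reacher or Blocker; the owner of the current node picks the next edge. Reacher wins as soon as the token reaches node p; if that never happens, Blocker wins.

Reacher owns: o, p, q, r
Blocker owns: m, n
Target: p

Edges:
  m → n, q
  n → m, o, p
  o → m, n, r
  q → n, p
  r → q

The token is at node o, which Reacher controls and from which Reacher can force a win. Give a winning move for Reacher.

r

A0 = {p}
A1: add {q} — q (Reacher) has q→p.
A2: add {r} — r (Reacher) has r→q.
A3: add {o} — o (Reacher) has o→r.
A4 = A3; e.g. m (Blocker) can still go to n. Fixed point.
From o, successor r is in the attractor (rank 2); the other successors m, n are not.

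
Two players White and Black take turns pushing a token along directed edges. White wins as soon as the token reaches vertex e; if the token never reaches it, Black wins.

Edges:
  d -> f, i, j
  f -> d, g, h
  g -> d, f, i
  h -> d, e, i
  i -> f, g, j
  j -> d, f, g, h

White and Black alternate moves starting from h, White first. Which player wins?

White

Track states (vertex, player-to-move).
A0 = {(e,White), (e,Black)}
A1: add {(h,White)}.
(h,White) ∈ A1 ⇒ White forces the target.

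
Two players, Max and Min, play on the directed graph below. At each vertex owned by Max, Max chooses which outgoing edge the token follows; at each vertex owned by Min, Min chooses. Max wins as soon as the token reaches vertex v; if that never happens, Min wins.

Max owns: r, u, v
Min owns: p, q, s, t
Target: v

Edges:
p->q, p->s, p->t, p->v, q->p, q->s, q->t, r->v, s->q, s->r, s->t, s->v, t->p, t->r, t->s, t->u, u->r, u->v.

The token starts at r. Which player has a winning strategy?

Max

A0 = {v}
A1: add {r, u} — r (Max) has r→v; u (Max) has u→v.
A2 = A1; e.g. p (Min) can still go to q. Fixed point.
r ∈ A1, so Max can force the target.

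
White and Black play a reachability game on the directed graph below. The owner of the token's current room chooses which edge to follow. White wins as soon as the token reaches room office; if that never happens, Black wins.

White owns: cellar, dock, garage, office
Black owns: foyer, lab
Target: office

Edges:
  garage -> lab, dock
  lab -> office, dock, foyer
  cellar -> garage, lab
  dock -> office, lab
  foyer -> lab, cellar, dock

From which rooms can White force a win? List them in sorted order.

cellar, dock, garage, office

A0 = {office}
A1: add {dock} — dock (White) has dock→office.
A2: add {garage} — garage (White) has garage→dock.
A3: add {cellar} — cellar (White) has cellar→garage.
A4 = A3; e.g. lab (Black) can still go to foyer. Fixed point.
White's winning region = {cellar, dock, garage, office}.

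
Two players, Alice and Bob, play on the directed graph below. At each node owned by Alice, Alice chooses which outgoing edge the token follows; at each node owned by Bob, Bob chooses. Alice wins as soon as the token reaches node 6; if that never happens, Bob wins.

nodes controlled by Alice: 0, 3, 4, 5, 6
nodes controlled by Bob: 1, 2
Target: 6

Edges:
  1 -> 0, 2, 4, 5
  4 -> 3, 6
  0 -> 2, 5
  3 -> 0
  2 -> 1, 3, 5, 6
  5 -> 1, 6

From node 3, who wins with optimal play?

A0 = {6}
A1: add {4, 5} — 4 (Alice) has 4→6; 5 (Alice) has 5→6.
A2: add {0} — 0 (Alice) has 0→5.
A3: add {3} — 3 (Alice) has 3→0.
A4 = A3; e.g. 1 (Bob) can still go to 2. Fixed point.
3 ∈ A3, so Alice can force the target.

Alice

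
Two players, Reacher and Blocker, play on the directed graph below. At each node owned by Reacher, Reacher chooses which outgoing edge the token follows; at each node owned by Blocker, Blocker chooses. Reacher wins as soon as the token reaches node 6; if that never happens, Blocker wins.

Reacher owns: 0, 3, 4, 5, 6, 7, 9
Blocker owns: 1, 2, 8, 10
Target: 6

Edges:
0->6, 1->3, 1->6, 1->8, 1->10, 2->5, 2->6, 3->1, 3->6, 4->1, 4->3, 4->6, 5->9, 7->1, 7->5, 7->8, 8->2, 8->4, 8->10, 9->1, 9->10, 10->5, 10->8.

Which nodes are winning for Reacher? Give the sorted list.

0, 3, 4, 6

A0 = {6}
A1: add {0, 3, 4} — 0 (Reacher) has 0→6; 3 (Reacher) has 3→6; 4 (Reacher) has 4→6.
A2 = A1; e.g. 1 (Blocker) can still go to 8. Fixed point.
Reacher's winning region = {0, 3, 4, 6}.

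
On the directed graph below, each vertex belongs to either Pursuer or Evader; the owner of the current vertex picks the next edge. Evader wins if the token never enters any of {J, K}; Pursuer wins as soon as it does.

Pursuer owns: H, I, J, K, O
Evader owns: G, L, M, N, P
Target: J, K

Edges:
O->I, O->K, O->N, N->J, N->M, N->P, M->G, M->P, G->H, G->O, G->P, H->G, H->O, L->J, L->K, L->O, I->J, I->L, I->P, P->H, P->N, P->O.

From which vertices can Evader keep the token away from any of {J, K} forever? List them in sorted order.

G, M, N, P

A0 = {J, K}
A1: add {I, O} — I (Pursuer) has I→J; O (Pursuer) has O→K.
A2: add {H, L} — H (Pursuer) has H→O; L (Evader): all of {J, K, O} already in.
A3 = A2; e.g. G (Evader) can still go to P. Fixed point.
Pursuer's attractor = {H, I, J, K, L, O}; Evader avoids the target exactly from the complement.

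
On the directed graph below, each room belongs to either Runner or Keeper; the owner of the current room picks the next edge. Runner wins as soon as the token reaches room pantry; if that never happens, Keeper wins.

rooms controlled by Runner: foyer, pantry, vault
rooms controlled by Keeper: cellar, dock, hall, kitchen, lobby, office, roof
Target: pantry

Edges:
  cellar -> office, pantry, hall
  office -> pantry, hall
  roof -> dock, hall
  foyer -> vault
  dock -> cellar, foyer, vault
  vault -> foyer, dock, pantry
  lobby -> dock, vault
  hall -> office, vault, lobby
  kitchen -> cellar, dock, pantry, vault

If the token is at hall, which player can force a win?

Keeper

A0 = {pantry}
A1: add {vault} — vault (Runner) has vault→pantry.
A2: add {foyer} — foyer (Runner) has foyer→vault.
A3 = A2; e.g. cellar (Keeper) can still go to office. Fixed point.
hall never enters the attractor, so Keeper can avoid the target forever.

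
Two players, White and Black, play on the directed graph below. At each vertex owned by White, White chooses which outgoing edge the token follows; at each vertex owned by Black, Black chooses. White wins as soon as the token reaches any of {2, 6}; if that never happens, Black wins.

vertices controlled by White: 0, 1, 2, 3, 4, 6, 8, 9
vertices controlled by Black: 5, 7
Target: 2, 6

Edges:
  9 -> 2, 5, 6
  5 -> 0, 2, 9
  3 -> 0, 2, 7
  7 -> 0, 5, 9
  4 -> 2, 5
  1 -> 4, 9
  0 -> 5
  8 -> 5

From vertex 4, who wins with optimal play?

A0 = {2, 6}
A1: add {3, 4, 9} — 3 (White) has 3→2; 4 (White) has 4→2; 9 (White) has 9→2.
4 ∈ A1, so White can force the target.

White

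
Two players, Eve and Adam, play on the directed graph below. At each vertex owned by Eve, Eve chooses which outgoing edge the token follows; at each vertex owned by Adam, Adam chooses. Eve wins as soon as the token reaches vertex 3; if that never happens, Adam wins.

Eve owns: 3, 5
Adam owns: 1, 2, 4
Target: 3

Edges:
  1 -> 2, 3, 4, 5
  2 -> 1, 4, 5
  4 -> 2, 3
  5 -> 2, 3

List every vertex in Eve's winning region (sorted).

3, 5

A0 = {3}
A1: add {5} — 5 (Eve) has 5→3.
A2 = A1; e.g. 1 (Adam) can still go to 2. Fixed point.
Eve's winning region = {3, 5}.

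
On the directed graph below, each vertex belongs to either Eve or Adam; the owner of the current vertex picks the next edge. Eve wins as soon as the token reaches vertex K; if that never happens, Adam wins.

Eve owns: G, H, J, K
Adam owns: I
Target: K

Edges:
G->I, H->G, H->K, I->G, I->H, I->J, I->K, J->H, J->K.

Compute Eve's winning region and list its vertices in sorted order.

H, J, K

A0 = {K}
A1: add {H, J} — H (Eve) has H→K; J (Eve) has J→K.
A2 = A1; e.g. G (Eve) has no edge into A1. Fixed point.
Eve's winning region = {H, J, K}.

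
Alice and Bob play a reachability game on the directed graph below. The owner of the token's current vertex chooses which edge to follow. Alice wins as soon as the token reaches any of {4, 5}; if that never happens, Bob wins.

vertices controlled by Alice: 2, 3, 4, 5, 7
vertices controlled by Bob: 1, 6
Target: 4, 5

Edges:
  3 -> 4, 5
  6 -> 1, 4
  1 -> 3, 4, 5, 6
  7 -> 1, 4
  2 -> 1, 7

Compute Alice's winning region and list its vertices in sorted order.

A0 = {4, 5}
A1: add {3, 7} — 3 (Alice) has 3→4; 7 (Alice) has 7→4.
A2: add {2} — 2 (Alice) has 2→7.
A3 = A2; e.g. 1 (Bob) can still go to 6. Fixed point.
Alice's winning region = {2, 3, 4, 5, 7}.

2, 3, 4, 5, 7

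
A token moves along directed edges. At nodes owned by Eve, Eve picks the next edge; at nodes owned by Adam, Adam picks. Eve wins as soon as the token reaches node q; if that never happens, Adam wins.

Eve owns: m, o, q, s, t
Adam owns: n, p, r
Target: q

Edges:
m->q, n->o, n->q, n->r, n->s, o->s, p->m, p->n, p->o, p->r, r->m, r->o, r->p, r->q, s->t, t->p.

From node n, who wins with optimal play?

A0 = {q}
A1: add {m} — m (Eve) has m→q.
A2 = A1; e.g. n (Adam) can still go to o. Fixed point.
n never enters the attractor, so Adam can avoid the target forever.

Adam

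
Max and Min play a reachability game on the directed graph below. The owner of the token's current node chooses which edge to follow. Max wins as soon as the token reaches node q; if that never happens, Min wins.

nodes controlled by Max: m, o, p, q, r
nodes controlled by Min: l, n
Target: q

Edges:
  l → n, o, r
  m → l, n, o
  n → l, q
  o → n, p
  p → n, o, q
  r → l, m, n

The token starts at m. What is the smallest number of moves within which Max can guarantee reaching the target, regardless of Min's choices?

3

A0 = {q}
A1: add {p} — p (Max) has p→q.
A2: add {o} — o (Max) has o→p.
A3: add {m} — m (Max) has m→o.
m enters the attractor at level 3, so Max can force the target in 3 moves from there.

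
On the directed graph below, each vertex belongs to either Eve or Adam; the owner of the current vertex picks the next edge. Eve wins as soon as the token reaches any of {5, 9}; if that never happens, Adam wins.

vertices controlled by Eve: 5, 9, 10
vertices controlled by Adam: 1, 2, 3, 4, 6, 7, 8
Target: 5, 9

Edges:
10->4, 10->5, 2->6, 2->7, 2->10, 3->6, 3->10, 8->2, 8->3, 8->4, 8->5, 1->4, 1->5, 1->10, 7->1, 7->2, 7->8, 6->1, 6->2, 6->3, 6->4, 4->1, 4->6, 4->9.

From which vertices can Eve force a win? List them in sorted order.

A0 = {5, 9}
A1: add {10} — 10 (Eve) has 10→5.
A2 = A1; e.g. 1 (Adam) can still go to 4. Fixed point.
Eve's winning region = {5, 9, 10}.

5, 9, 10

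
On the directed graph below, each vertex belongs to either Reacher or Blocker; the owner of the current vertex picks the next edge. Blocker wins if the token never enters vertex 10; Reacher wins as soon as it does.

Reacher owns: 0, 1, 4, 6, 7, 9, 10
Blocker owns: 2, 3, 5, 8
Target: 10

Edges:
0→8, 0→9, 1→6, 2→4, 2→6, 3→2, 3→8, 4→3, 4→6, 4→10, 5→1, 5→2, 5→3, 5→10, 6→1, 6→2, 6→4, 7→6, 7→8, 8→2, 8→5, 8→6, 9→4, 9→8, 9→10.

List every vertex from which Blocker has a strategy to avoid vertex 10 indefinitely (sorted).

3, 5, 8

A0 = {10}
A1: add {4, 9} — 4 (Reacher) has 4→10; 9 (Reacher) has 9→10.
A2: add {0, 6} — 0 (Reacher) has 0→9; 6 (Reacher) has 6→4.
A3: add {1, 2, 7} — 1 (Reacher) has 1→6; 2 (Blocker): all of {4, 6} already in; 7 (Reacher) has 7→6.
A4 = A3; e.g. 3 (Blocker) can still go to 8. Fixed point.
Reacher's attractor = {0, 1, 2, 4, 6, 7, 9, 10}; Blocker avoids the target exactly from the complement.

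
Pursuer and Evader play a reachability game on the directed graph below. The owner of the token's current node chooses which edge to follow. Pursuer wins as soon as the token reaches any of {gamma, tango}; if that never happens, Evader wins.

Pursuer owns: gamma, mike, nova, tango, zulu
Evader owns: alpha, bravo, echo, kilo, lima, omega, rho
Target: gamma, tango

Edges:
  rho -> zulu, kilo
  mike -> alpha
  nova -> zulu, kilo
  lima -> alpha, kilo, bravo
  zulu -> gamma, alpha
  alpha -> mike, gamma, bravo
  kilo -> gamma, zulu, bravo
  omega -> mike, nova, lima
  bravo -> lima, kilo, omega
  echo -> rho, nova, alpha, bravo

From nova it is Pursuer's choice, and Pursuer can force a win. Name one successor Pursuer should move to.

A0 = {gamma, tango}
A1: add {zulu} — zulu (Pursuer) has zulu→gamma.
A2: add {nova} — nova (Pursuer) has nova→zulu.
A3 = A2; e.g. rho (Evader) can still go to kilo. Fixed point.
From nova, successor zulu is in the attractor (rank 1); the other successor kilo is not.

zulu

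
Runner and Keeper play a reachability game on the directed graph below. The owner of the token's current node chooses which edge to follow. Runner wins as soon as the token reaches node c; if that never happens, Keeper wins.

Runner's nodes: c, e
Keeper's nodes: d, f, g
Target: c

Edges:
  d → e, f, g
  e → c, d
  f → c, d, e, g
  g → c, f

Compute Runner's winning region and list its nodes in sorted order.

A0 = {c}
A1: add {e} — e (Runner) has e→c.
A2 = A1; e.g. d (Keeper) can still go to f. Fixed point.
Runner's winning region = {c, e}.

c, e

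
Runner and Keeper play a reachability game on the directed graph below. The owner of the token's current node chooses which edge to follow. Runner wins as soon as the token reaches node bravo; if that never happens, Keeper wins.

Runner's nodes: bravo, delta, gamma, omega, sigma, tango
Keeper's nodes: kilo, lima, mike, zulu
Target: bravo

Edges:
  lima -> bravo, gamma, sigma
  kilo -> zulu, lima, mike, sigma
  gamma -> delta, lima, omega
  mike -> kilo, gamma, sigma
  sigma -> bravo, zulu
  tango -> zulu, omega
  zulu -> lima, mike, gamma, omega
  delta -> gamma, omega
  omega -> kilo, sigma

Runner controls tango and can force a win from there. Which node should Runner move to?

A0 = {bravo}
A1: add {sigma} — sigma (Runner) has sigma→bravo.
A2: add {omega} — omega (Runner) has omega→sigma.
A3: add {delta, gamma, tango} — delta (Runner) has delta→omega; tango (Runner) has tango→omega; gamma (Runner) has gamma→omega.
A4: add {lima} — lima (Keeper): all of {bravo, gamma, sigma} already in.
A5 = A4; e.g. zulu (Keeper) can still go to mike. Fixed point.
From tango, successor omega is in the attractor (rank 2); the other successor zulu is not.

omega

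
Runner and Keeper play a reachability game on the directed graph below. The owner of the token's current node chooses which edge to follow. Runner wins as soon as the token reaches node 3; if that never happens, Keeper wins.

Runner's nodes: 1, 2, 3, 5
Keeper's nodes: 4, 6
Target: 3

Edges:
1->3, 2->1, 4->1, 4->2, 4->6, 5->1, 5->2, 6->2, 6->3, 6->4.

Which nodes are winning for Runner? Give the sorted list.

1, 2, 3, 5

A0 = {3}
A1: add {1} — 1 (Runner) has 1→3.
A2: add {2, 5} — 2 (Runner) has 2→1; 5 (Runner) has 5→1.
A3 = A2; e.g. 4 (Keeper) can still go to 6. Fixed point.
Runner's winning region = {1, 2, 3, 5}.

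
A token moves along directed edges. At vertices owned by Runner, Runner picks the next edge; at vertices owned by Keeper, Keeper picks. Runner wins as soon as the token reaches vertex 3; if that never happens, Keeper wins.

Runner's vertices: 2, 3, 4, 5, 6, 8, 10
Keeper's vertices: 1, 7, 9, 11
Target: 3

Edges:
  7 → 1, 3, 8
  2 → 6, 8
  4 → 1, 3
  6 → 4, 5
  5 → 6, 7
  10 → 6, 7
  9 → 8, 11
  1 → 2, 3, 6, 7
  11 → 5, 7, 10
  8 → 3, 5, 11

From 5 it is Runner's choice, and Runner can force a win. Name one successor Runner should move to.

A0 = {3}
A1: add {4, 8} — 4 (Runner) has 4→3; 8 (Runner) has 8→3.
A2: add {2, 6} — 2 (Runner) has 2→8; 6 (Runner) has 6→4.
A3: add {5, 10} — 5 (Runner) has 5→6; 10 (Runner) has 10→6.
A4 = A3; e.g. 1 (Keeper) can still go to 7. Fixed point.
From 5, successor 6 is in the attractor (rank 2); the other successor 7 is not.

6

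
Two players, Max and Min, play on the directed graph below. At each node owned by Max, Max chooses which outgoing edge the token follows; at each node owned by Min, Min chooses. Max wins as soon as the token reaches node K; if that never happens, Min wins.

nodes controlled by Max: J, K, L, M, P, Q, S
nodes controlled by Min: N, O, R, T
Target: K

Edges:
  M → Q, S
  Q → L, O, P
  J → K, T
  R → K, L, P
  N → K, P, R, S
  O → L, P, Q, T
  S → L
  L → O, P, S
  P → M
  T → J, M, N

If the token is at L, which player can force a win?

A0 = {K}
A1: add {J} — J (Max) has J→K.
A2 = A1; e.g. L (Max) has no edge into A1. Fixed point.
L never enters the attractor, so Min can avoid the target forever.

Min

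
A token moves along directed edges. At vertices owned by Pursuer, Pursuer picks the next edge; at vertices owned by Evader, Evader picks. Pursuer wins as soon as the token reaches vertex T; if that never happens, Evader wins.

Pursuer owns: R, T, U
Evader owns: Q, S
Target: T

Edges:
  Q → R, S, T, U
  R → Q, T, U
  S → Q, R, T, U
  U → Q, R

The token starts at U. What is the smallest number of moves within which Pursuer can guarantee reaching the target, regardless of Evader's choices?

2

A0 = {T}
A1: add {R} — R (Pursuer) has R→T.
A2: add {U} — U (Pursuer) has U→R.
A3 = A2; e.g. Q (Evader) can still go to S. Fixed point.
U enters the attractor at level 2, so Pursuer can force the target in 2 moves from there.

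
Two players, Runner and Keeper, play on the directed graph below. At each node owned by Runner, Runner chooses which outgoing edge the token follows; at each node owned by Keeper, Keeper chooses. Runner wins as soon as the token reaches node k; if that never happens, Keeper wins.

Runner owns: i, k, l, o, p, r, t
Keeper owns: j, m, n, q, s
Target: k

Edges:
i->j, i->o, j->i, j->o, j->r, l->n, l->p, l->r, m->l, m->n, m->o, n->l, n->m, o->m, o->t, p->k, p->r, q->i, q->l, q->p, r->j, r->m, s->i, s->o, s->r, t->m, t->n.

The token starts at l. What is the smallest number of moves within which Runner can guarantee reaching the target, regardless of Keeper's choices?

2

A0 = {k}
A1: add {p} — p (Runner) has p→k.
A2: add {l} — l (Runner) has l→p.
A3 = A2; e.g. i (Runner) has no edge into A2. Fixed point.
l enters the attractor at level 2, so Runner can force the target in 2 moves from there.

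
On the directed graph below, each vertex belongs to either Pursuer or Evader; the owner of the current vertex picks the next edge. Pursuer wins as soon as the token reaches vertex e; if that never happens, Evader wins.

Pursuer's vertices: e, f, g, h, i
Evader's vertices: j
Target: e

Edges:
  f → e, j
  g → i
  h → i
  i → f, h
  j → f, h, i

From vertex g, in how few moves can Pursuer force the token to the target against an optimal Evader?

A0 = {e}
A1: add {f} — f (Pursuer) has f→e.
A2: add {i} — i (Pursuer) has i→f.
A3: add {g, h} — g (Pursuer) has g→i; h (Pursuer) has h→i.
g enters the attractor at level 3, so Pursuer can force the target in 3 moves from there.

3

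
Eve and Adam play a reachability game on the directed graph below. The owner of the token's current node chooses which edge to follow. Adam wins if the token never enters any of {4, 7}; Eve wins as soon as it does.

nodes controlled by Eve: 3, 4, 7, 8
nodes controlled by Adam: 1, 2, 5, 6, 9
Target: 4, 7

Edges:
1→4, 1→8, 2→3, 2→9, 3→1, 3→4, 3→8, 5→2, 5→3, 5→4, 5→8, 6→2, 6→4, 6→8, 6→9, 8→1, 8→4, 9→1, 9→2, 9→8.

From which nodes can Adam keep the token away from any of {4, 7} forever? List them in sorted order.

2, 5, 6, 9

A0 = {4, 7}
A1: add {3, 8} — 3 (Eve) has 3→4; 8 (Eve) has 8→4.
A2: add {1} — 1 (Adam): all of {4, 8} already in.
A3 = A2; e.g. 2 (Adam) can still go to 9. Fixed point.
Eve's attractor = {1, 3, 4, 7, 8}; Adam avoids the target exactly from the complement.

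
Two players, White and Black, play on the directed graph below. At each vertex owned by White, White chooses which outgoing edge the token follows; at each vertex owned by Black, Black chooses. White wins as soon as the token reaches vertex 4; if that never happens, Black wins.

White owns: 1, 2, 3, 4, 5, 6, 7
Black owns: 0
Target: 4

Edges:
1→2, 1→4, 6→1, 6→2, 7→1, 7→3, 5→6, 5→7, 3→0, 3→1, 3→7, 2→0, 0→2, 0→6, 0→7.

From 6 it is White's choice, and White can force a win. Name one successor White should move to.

1

A0 = {4}
A1: add {1} — 1 (White) has 1→4.
A2: add {3, 6, 7} — 3 (White) has 3→1; 6 (White) has 6→1; 7 (White) has 7→1.
A3: add {5} — 5 (White) has 5→6.
A4 = A3; e.g. 0 (Black) can still go to 2. Fixed point.
From 6, successor 1 is in the attractor (rank 1); the other successor 2 is not.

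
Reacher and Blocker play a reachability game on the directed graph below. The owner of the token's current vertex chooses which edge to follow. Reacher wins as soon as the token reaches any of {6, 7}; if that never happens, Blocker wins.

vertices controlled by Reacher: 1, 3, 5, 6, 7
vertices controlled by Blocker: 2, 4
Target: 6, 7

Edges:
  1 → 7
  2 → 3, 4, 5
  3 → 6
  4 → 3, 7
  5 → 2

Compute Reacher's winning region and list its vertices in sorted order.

A0 = {6, 7}
A1: add {1, 3} — 1 (Reacher) has 1→7; 3 (Reacher) has 3→6.
A2: add {4} — 4 (Blocker): all of {3, 7} already in.
A3 = A2; e.g. 2 (Blocker) can still go to 5. Fixed point.
Reacher's winning region = {1, 3, 4, 6, 7}.

1, 3, 4, 6, 7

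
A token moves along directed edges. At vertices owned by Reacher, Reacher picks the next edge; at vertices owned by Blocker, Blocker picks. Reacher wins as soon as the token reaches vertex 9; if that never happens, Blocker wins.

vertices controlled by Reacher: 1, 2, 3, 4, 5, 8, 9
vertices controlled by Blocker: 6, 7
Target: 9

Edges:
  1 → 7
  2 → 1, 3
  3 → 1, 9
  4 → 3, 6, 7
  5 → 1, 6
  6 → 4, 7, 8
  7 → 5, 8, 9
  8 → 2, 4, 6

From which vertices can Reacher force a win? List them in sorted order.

2, 3, 4, 8, 9

A0 = {9}
A1: add {3} — 3 (Reacher) has 3→9.
A2: add {2, 4} — 2 (Reacher) has 2→3; 4 (Reacher) has 4→3.
A3: add {8} — 8 (Reacher) has 8→2.
A4 = A3; e.g. 1 (Reacher) has no edge into A3. Fixed point.
Reacher's winning region = {2, 3, 4, 8, 9}.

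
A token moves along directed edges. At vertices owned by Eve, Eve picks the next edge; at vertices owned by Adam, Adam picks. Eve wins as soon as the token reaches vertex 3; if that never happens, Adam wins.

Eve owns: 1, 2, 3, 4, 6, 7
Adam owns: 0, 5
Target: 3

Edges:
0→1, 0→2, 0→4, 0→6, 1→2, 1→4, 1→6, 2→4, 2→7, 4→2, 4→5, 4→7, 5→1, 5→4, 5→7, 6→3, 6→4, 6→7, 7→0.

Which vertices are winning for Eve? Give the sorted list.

1, 3, 6

A0 = {3}
A1: add {6} — 6 (Eve) has 6→3.
A2: add {1} — 1 (Eve) has 1→6.
A3 = A2; e.g. 0 (Adam) can still go to 2. Fixed point.
Eve's winning region = {1, 3, 6}.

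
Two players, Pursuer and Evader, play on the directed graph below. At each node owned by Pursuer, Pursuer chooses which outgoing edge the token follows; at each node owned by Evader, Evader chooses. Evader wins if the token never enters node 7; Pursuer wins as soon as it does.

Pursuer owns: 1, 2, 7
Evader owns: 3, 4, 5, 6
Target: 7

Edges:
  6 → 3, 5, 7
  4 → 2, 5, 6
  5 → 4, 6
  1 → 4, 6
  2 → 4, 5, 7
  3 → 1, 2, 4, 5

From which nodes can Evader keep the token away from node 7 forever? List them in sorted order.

1, 3, 4, 5, 6

A0 = {7}
A1: add {2} — 2 (Pursuer) has 2→7.
A2 = A1; e.g. 1 (Pursuer) has no edge into A1. Fixed point.
Pursuer's attractor = {2, 7}; Evader avoids the target exactly from the complement.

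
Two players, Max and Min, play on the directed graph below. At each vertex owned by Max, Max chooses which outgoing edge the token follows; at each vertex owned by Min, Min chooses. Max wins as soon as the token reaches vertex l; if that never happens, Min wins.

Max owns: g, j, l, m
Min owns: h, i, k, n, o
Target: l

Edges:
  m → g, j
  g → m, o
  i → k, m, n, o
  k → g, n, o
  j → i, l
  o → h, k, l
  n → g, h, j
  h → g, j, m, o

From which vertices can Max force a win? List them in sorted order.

A0 = {l}
A1: add {j} — j (Max) has j→l.
A2: add {m} — m (Max) has m→j.
A3: add {g} — g (Max) has g→m.
A4 = A3; e.g. h (Min) can still go to o. Fixed point.
Max's winning region = {g, j, l, m}.

g, j, l, m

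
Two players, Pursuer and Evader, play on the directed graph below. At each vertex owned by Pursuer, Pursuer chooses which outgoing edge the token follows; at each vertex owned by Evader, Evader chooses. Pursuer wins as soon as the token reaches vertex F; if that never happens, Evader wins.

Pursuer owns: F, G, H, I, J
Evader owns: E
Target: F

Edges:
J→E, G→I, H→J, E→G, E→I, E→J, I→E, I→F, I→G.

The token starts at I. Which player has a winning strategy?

Pursuer

A0 = {F}
A1: add {I} — I (Pursuer) has I→F.
I ∈ A1, so Pursuer can force the target.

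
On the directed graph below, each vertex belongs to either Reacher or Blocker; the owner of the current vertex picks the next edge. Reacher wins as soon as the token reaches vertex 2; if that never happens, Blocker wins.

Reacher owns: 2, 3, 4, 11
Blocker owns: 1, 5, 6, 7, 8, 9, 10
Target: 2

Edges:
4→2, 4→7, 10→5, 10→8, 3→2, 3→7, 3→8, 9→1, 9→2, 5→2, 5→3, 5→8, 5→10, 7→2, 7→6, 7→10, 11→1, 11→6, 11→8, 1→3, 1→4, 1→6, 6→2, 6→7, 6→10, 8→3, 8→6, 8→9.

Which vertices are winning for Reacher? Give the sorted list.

A0 = {2}
A1: add {3, 4} — 3 (Reacher) has 3→2; 4 (Reacher) has 4→2.
A2 = A1; e.g. 1 (Blocker) can still go to 6. Fixed point.
Reacher's winning region = {2, 3, 4}.

2, 3, 4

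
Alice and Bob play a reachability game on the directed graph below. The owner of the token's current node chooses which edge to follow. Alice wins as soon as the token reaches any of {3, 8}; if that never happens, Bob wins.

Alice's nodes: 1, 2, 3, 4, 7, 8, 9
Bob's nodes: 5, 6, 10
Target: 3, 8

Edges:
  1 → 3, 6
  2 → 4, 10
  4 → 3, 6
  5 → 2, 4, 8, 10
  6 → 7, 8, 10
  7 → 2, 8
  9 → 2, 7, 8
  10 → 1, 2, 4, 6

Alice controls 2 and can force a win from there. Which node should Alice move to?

A0 = {3, 8}
A1: add {1, 4, 7, 9} — 1 (Alice) has 1→3; 4 (Alice) has 4→3; 7 (Alice) has 7→8; 9 (Alice) has 9→8.
A2: add {2} — 2 (Alice) has 2→4.
A3 = A2; e.g. 5 (Bob) can still go to 10. Fixed point.
From 2, successor 4 is in the attractor (rank 1); the other successor 10 is not.

4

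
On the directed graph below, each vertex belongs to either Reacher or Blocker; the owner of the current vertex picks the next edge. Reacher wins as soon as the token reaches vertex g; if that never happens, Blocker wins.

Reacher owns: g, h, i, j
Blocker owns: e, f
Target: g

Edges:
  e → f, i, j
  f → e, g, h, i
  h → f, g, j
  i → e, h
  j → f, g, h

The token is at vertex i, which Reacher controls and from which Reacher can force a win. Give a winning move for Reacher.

h

A0 = {g}
A1: add {h, j} — h (Reacher) has h→g; j (Reacher) has j→g.
A2: add {i} — i (Reacher) has i→h.
A3 = A2; e.g. e (Blocker) can still go to f. Fixed point.
From i, successor h is in the attractor (rank 1); the other successor e is not.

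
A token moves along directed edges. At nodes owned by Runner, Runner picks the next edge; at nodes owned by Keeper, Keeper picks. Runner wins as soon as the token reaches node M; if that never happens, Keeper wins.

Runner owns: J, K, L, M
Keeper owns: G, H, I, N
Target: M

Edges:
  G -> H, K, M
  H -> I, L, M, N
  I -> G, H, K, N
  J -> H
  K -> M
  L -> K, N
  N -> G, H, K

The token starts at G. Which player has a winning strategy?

Keeper

A0 = {M}
A1: add {K} — K (Runner) has K→M.
A2: add {L} — L (Runner) has L→K.
A3 = A2; e.g. G (Keeper) can still go to H. Fixed point.
G never enters the attractor, so Keeper can avoid the target forever.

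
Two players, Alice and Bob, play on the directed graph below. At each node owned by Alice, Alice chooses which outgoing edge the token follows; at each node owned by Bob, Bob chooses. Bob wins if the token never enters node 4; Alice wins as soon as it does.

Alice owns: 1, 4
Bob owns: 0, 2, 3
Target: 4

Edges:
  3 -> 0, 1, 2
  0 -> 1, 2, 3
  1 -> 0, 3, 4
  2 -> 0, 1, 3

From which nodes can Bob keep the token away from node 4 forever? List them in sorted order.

0, 2, 3

A0 = {4}
A1: add {1} — 1 (Alice) has 1→4.
A2 = A1; e.g. 0 (Bob) can still go to 2. Fixed point.
Alice's attractor = {1, 4}; Bob avoids the target exactly from the complement.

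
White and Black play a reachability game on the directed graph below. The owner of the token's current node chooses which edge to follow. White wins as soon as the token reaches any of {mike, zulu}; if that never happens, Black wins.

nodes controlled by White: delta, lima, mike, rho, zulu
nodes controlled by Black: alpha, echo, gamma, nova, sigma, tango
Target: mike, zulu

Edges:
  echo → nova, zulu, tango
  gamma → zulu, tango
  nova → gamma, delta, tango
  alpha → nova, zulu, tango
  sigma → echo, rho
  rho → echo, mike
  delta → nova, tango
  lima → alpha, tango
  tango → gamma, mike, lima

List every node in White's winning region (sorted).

A0 = {mike, zulu}
A1: add {rho} — rho (White) has rho→mike.
A2 = A1; e.g. echo (Black) can still go to nova. Fixed point.
White's winning region = {mike, rho, zulu}.

mike, rho, zulu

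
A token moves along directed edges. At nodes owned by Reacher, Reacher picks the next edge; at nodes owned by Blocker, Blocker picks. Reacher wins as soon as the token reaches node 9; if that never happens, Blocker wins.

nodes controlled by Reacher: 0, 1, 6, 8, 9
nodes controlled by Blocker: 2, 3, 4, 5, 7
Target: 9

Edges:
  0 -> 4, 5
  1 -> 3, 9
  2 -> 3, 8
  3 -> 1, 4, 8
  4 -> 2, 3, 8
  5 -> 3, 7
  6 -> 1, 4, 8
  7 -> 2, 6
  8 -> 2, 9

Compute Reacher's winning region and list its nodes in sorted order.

1, 6, 8, 9

A0 = {9}
A1: add {1, 8} — 1 (Reacher) has 1→9; 8 (Reacher) has 8→9.
A2: add {6} — 6 (Reacher) has 6→1.
A3 = A2; e.g. 0 (Reacher) has no edge into A2. Fixed point.
Reacher's winning region = {1, 6, 8, 9}.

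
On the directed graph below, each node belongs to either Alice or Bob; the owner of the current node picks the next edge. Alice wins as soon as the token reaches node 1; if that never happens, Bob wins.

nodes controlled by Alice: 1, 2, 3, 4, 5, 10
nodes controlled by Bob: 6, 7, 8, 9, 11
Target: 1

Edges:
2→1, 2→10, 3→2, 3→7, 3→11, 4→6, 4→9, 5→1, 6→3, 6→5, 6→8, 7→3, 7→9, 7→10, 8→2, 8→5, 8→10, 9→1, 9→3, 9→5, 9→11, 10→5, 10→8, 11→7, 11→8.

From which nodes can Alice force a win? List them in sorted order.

A0 = {1}
A1: add {2, 5} — 2 (Alice) has 2→1; 5 (Alice) has 5→1.
A2: add {3, 10} — 3 (Alice) has 3→2; 10 (Alice) has 10→5.
A3: add {8} — 8 (Bob): all of {2, 5, 10} already in.
A4: add {6} — 6 (Bob): all of {3, 5, 8} already in.
A5: add {4} — 4 (Alice) has 4→6.
A6 = A5; e.g. 7 (Bob) can still go to 9. Fixed point.
Alice's winning region = {1, 2, 3, 4, 5, 6, 8, 10}.

1, 2, 3, 4, 5, 6, 8, 10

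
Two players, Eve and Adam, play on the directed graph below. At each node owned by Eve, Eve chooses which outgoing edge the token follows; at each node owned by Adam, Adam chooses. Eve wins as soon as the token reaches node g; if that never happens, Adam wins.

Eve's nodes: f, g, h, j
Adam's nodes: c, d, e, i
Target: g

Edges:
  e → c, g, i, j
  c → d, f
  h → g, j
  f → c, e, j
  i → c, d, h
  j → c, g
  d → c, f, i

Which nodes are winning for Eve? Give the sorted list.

A0 = {g}
A1: add {h, j} — h (Eve) has h→g; j (Eve) has j→g.
A2: add {f} — f (Eve) has f→j.
A3 = A2; e.g. c (Adam) can still go to d. Fixed point.
Eve's winning region = {f, g, h, j}.

f, g, h, j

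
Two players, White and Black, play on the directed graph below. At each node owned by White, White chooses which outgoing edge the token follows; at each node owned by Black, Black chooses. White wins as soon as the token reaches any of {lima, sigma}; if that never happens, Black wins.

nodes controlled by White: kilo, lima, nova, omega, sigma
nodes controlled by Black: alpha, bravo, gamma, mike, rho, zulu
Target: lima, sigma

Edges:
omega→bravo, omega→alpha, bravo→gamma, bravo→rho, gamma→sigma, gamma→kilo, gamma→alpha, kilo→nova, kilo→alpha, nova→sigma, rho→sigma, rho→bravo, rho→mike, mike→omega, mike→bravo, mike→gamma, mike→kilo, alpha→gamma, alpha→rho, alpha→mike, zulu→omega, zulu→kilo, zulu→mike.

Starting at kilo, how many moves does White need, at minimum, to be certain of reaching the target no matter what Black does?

2

A0 = {lima, sigma}
A1: add {nova} — nova (White) has nova→sigma.
A2: add {kilo} — kilo (White) has kilo→nova.
A3 = A2; e.g. omega (White) has no edge into A2. Fixed point.
kilo enters the attractor at level 2, so White can force the target in 2 moves from there.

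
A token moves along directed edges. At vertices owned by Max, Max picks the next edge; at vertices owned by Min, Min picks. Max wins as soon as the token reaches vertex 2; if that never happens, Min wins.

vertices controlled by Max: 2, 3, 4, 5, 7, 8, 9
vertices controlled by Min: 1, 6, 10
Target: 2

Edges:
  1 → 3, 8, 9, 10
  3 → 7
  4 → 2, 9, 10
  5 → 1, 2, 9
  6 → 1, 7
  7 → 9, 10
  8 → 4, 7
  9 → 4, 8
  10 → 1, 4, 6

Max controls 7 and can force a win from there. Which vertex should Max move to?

A0 = {2}
A1: add {4, 5} — 4 (Max) has 4→2; 5 (Max) has 5→2.
A2: add {8, 9} — 8 (Max) has 8→4; 9 (Max) has 9→4.
A3: add {7} — 7 (Max) has 7→9.
A4: add {3} — 3 (Max) has 3→7.
A5 = A4; e.g. 1 (Min) can still go to 10. Fixed point.
From 7, successor 9 is in the attractor (rank 2); the other successor 10 is not.

9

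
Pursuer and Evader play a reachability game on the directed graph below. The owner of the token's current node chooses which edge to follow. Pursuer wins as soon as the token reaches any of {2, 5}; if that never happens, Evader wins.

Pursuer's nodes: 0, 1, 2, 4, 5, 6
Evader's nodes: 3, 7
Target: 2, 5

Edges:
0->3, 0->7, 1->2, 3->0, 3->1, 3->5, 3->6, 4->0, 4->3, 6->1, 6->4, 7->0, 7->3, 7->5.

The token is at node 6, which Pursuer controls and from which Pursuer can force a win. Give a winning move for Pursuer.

A0 = {2, 5}
A1: add {1} — 1 (Pursuer) has 1→2.
A2: add {6} — 6 (Pursuer) has 6→1.
A3 = A2; e.g. 0 (Pursuer) has no edge into A2. Fixed point.
From 6, successor 1 is in the attractor (rank 1); the other successor 4 is not.

1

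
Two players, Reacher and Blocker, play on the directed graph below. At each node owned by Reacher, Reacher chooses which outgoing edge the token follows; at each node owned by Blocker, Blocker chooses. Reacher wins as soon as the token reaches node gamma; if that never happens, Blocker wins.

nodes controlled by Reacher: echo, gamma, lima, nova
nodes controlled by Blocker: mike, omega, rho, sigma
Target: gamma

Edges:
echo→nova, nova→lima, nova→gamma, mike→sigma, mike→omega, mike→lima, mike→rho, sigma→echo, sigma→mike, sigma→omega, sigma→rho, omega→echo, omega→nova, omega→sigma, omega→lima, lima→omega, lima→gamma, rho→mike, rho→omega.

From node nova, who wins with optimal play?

A0 = {gamma}
A1: add {lima, nova} — nova (Reacher) has nova→gamma; lima (Reacher) has lima→gamma.
nova ∈ A1, so Reacher can force the target.

Reacher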